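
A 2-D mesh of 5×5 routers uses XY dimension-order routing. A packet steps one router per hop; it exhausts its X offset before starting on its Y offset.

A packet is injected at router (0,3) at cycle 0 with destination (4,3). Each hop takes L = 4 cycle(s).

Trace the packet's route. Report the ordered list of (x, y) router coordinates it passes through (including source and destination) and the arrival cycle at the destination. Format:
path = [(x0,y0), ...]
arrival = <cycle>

  0. router=(0,3) cycle=0 (inject)
  1. router=(1,3) cycle=4 dir=E
  2. router=(2,3) cycle=8 dir=E
  3. router=(3,3) cycle=12 dir=E
  4. router=(4,3) cycle=16 dir=E

path = [(0,3), (1,3), (2,3), (3,3), (4,3)]
arrival = 16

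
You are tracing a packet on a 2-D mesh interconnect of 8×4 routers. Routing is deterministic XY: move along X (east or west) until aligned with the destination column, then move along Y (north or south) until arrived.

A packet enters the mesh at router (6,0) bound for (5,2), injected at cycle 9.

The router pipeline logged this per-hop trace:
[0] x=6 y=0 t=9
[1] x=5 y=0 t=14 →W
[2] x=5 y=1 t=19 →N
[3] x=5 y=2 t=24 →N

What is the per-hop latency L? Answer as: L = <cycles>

Δcyc across hop 0→1: 14 − 9 = 5.
That increment is L by definition: L = 5.

L = 5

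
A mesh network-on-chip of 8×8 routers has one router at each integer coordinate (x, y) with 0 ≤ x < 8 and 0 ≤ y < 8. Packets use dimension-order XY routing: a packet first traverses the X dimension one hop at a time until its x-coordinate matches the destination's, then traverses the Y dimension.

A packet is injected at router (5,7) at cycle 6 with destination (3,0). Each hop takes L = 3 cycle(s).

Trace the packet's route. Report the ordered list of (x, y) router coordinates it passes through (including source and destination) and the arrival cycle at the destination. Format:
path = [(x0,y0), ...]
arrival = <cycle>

  0. router=(5,7) cycle=6 (inject)
  1. router=(4,7) cycle=9 dir=W
  2. router=(3,7) cycle=12 dir=W
  3. router=(3,6) cycle=15 dir=S
  4. router=(3,5) cycle=18 dir=S
  5. router=(3,4) cycle=21 dir=S
  6. router=(3,3) cycle=24 dir=S
  7. router=(3,2) cycle=27 dir=S
  8. router=(3,1) cycle=30 dir=S
  9. router=(3,0) cycle=33 dir=S

path = [(5,7), (4,7), (3,7), (3,6), (3,5), (3,4), (3,3), (3,2), (3,1), (3,0)]
arrival = 33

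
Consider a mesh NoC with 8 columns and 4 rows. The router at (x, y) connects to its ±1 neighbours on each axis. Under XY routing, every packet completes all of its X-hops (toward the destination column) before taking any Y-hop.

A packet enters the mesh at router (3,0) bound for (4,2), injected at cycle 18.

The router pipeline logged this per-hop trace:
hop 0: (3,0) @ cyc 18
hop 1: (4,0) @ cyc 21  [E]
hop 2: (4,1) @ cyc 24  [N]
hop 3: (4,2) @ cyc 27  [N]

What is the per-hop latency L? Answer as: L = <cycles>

L = 3

Δcyc across hop 0→1: 21 − 18 = 3.
One hop costs L cycles, so L = 3.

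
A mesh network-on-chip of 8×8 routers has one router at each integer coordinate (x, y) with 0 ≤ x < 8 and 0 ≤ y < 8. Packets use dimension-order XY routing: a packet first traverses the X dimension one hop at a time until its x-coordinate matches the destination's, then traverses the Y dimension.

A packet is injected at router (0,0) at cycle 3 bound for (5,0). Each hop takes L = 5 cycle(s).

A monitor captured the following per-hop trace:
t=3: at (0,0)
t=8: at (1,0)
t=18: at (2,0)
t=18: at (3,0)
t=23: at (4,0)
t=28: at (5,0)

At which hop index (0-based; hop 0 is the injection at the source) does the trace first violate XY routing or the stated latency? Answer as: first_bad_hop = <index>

first_bad_hop = 2

[1] (+1,+0) / 5c ⇒ ok
[2] (+1,+0) / 10c ⇒ BAD: Δcyc=10≠L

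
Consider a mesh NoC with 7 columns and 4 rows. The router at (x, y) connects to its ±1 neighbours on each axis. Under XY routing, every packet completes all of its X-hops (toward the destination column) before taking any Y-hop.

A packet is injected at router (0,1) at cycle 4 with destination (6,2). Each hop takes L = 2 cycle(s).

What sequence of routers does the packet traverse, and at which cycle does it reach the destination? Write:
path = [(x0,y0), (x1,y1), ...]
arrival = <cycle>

path = [(0,1), (1,1), (2,1), (3,1), (4,1), (5,1), (6,1), (6,2)]
arrival = 18

src (0,1)  cyc=4
E→(1,1)  cyc=6
E→(2,1)  cyc=8
E→(3,1)  cyc=10
E→(4,1)  cyc=12
E→(5,1)  cyc=14
E→(6,1)  cyc=16
N→(6,2)  cyc=18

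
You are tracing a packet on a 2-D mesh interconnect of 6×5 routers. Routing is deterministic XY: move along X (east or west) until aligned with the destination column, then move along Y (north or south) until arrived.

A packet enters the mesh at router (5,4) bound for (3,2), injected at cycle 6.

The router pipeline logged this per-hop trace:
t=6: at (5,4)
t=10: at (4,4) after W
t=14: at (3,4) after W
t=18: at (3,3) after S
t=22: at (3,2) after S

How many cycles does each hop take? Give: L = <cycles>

L = 4

Between hops 0 and 1 the cycle counter advances 10 − 6 = 4.
That increment is L by definition: L = 4.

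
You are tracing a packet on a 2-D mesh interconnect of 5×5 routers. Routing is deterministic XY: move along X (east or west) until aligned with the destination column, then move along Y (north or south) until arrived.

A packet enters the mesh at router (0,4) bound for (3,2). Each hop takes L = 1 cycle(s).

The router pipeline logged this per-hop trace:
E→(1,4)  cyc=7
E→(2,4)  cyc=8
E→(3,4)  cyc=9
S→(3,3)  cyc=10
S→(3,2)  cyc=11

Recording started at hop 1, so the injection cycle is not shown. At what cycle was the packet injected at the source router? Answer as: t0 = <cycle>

t0 = 6

At hop 1 the cycle is 7; in general cyc_k = t0 + kL.
t0 = cyc[1] − L = 7 − 1 = 6.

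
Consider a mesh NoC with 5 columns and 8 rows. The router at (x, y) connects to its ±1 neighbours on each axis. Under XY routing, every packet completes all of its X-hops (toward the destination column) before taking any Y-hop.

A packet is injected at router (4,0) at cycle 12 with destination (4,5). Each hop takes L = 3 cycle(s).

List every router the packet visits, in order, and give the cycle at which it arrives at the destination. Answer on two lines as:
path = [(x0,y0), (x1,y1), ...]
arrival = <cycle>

path = [(4,0), (4,1), (4,2), (4,3), (4,4), (4,5)]
arrival = 27

[0] x=4 y=0 t=12
[1] x=4 y=1 t=15 →N
[2] x=4 y=2 t=18 →N
[3] x=4 y=3 t=21 →N
[4] x=4 y=4 t=24 →N
[5] x=4 y=5 t=27 →N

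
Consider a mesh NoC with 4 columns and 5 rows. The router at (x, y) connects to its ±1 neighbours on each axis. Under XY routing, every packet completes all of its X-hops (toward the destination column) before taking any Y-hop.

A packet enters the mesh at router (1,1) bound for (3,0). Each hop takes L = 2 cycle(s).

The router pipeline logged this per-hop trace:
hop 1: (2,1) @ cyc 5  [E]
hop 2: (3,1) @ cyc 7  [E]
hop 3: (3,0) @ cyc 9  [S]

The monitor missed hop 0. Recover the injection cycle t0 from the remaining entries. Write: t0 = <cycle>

t0 = 3

The first recorded entry is hop 1 at cycle 5.
t0 = cyc[1] − L = 5 − 2 = 3.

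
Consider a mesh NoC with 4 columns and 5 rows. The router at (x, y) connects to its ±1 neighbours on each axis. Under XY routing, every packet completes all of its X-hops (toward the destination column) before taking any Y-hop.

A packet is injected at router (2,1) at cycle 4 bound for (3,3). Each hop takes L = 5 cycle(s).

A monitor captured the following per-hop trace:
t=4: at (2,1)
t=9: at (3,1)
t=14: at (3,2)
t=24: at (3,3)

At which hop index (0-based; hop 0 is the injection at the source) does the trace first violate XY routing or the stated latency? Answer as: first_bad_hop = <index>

first_bad_hop = 3

hop 1: step (+1,+0), +5 cyc — ok
hop 2: step (+0,+1), +5 cyc — ok
hop 3: step (+0,+1), +10 cyc — BAD: Δcyc=10≠L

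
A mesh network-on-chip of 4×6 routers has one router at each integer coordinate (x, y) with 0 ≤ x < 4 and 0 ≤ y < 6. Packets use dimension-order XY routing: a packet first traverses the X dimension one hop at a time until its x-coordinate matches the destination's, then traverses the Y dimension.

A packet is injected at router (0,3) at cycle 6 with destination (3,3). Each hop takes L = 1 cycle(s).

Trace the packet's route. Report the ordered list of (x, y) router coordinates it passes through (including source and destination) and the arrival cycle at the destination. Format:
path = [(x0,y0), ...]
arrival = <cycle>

path = [(0,3), (1,3), (2,3), (3,3)]
arrival = 9

t=6: at (0,3)
t=7: at (1,3) after E
t=8: at (2,3) after E
t=9: at (3,3) after E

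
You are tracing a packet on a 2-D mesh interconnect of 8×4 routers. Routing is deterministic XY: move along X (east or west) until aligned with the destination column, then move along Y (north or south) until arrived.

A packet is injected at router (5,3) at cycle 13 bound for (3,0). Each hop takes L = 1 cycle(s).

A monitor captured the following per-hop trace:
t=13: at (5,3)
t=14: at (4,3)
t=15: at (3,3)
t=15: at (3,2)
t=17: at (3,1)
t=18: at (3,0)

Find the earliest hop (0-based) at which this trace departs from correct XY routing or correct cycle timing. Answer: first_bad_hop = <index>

check 1→ d=(-1,0) cyc+1: ok
check 2→ d=(-1,0) cyc+1: ok
check 3→ d=(0,-1) cyc+0: BAD: Δcyc=0≠L

first_bad_hop = 3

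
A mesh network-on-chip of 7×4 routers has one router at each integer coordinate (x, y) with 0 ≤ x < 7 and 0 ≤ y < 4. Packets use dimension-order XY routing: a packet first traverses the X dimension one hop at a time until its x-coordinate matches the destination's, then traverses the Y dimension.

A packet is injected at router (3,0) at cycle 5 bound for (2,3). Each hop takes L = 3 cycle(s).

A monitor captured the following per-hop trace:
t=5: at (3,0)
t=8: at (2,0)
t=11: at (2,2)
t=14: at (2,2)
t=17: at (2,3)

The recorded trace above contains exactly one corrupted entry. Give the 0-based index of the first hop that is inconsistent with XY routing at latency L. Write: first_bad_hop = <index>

[1] (-1,+0) / 3c ⇒ ok
[2] (+0,+2) / 3c ⇒ BAD: non-unit step

first_bad_hop = 2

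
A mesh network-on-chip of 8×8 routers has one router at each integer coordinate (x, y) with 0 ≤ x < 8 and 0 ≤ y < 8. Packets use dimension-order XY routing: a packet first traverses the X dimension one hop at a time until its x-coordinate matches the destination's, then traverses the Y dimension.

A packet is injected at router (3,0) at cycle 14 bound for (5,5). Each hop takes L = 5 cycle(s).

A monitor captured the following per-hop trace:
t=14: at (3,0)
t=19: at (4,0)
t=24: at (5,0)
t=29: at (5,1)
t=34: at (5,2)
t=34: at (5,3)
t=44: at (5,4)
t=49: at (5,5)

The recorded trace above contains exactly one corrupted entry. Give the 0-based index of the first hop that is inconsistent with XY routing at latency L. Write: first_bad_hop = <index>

first_bad_hop = 5

[1] (+1,+0) / 5c ⇒ ok
[2] (+1,+0) / 5c ⇒ ok
[3] (+0,+1) / 5c ⇒ ok
[4] (+0,+1) / 5c ⇒ ok
[5] (+0,+1) / 0c ⇒ BAD: Δcyc=0≠L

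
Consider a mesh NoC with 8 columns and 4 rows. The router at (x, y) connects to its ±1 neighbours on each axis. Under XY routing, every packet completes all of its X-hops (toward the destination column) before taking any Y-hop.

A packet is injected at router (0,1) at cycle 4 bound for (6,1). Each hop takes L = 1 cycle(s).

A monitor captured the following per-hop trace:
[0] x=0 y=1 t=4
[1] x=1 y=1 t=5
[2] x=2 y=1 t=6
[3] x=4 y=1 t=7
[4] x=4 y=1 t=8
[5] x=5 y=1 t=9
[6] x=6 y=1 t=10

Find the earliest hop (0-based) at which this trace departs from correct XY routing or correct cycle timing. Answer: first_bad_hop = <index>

first_bad_hop = 3

[1] (+1,+0) / 1c ⇒ ok
[2] (+1,+0) / 1c ⇒ ok
[3] (+2,+0) / 1c ⇒ BAD: non-unit step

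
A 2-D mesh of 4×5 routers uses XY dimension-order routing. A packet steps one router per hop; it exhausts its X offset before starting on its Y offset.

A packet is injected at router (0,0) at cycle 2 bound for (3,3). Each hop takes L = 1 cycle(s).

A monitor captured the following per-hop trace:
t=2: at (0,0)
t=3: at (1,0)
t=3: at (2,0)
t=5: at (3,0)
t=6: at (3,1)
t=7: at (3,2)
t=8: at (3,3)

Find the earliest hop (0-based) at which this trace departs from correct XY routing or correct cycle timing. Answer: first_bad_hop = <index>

first_bad_hop = 2

[1] (+1,+0) / 1c ⇒ ok
[2] (+1,+0) / 0c ⇒ BAD: Δcyc=0≠L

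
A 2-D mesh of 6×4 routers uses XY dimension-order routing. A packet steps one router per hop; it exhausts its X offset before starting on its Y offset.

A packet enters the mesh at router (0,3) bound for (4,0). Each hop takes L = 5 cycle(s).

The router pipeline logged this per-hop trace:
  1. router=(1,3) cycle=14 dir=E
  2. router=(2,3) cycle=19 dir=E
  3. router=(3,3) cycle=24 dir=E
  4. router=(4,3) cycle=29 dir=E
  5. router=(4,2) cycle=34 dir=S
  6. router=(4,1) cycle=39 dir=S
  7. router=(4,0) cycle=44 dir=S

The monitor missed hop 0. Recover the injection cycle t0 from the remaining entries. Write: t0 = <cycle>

The first recorded entry is hop 1 at cycle 14.
Therefore t0 = 14 − L = 9.

t0 = 9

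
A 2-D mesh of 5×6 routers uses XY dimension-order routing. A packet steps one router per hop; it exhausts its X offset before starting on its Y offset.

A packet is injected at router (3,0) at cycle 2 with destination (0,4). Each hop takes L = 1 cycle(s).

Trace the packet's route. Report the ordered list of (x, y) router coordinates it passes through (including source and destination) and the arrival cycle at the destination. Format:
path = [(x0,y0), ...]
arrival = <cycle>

path = [(3,0), (2,0), (1,0), (0,0), (0,1), (0,2), (0,3), (0,4)]
arrival = 9

#0 — 3,0 | c2
#1 — 2,0 | c3 | W
#2 — 1,0 | c4 | W
#3 — 0,0 | c5 | W
#4 — 0,1 | c6 | N
#5 — 0,2 | c7 | N
#6 — 0,3 | c8 | N
#7 — 0,4 | c9 | N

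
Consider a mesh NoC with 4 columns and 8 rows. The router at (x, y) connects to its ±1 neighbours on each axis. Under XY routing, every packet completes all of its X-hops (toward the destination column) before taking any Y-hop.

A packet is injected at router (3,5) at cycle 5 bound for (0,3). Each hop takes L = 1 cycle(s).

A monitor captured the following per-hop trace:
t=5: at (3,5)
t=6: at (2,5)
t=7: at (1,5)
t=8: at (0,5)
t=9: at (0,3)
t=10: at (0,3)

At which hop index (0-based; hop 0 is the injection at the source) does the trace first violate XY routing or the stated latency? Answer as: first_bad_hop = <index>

first_bad_hop = 4

hop 1: step (-1,+0), +1 cyc — ok
hop 2: step (-1,+0), +1 cyc — ok
hop 3: step (-1,+0), +1 cyc — ok
hop 4: step (+0,-2), +1 cyc — BAD: non-unit step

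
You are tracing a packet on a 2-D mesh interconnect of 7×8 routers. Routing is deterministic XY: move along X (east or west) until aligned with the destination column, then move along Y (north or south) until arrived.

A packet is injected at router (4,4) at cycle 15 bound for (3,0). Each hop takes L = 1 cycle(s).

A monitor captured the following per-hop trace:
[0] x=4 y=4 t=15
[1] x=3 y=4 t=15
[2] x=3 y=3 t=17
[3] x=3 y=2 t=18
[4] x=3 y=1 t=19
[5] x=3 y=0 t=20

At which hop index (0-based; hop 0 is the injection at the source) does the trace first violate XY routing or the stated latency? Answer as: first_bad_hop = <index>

first_bad_hop = 1

  1: Δx=-1 Δy=+0 Δt=0 [BAD: Δcyc=0≠L]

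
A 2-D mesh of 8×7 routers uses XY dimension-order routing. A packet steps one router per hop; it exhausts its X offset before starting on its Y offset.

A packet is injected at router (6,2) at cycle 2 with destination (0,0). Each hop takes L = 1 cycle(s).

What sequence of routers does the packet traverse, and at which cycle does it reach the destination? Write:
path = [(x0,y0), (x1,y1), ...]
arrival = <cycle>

path = [(6,2), (5,2), (4,2), (3,2), (2,2), (1,2), (0,2), (0,1), (0,0)]
arrival = 10

#0 — 6,2 | c2
#1 — 5,2 | c3 | W
#2 — 4,2 | c4 | W
#3 — 3,2 | c5 | W
#4 — 2,2 | c6 | W
#5 — 1,2 | c7 | W
#6 — 0,2 | c8 | W
#7 — 0,1 | c9 | S
#8 — 0,0 | c10 | S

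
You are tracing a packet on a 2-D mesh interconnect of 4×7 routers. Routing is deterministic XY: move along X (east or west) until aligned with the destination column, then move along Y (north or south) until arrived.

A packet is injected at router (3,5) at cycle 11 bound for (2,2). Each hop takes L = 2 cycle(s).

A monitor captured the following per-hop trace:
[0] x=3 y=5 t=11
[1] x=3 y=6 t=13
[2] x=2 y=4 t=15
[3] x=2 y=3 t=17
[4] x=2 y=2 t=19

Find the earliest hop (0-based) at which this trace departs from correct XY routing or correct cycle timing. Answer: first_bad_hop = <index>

hop 1: step (+0,+1), +2 cyc — BAD: Y-move but x=3≠2

first_bad_hop = 1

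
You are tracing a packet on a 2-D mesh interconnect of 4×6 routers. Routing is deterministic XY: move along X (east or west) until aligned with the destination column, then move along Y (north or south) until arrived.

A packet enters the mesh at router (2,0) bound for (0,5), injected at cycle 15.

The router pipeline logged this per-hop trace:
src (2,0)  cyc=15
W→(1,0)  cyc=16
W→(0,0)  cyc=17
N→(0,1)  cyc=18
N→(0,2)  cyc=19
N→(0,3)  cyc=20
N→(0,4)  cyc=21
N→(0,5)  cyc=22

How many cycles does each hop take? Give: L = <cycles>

L = 1

Δcyc across hop 0→1: 16 − 15 = 1.
That increment is L by definition: L = 1.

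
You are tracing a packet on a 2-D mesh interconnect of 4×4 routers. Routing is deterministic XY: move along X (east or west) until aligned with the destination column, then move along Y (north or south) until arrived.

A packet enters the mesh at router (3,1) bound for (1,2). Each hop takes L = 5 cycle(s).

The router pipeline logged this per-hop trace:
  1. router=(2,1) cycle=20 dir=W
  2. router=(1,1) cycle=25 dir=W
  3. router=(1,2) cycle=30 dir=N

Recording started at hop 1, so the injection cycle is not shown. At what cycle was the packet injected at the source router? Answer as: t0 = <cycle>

t0 = 15

cyc[1] = 20 and cyc[k] = t0 + k·L for every k.
t0 = cyc[1] − L = 20 − 5 = 15.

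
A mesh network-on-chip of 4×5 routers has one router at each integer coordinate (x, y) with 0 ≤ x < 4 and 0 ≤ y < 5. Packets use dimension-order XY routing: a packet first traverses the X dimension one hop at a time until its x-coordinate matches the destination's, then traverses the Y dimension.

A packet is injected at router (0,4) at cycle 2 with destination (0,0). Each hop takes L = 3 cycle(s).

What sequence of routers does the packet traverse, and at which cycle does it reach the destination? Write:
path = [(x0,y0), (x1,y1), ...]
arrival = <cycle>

#0 — 0,4 | c2
#1 — 0,3 | c5 | S
#2 — 0,2 | c8 | S
#3 — 0,1 | c11 | S
#4 — 0,0 | c14 | S

path = [(0,4), (0,3), (0,2), (0,1), (0,0)]
arrival = 14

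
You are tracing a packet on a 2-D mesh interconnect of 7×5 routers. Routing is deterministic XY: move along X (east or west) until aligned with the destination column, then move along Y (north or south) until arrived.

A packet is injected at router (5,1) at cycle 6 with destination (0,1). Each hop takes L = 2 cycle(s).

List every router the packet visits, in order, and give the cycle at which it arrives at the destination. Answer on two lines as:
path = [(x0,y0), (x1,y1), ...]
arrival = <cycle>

[0] x=5 y=1 t=6
[1] x=4 y=1 t=8 →W
[2] x=3 y=1 t=10 →W
[3] x=2 y=1 t=12 →W
[4] x=1 y=1 t=14 →W
[5] x=0 y=1 t=16 →W

path = [(5,1), (4,1), (3,1), (2,1), (1,1), (0,1)]
arrival = 16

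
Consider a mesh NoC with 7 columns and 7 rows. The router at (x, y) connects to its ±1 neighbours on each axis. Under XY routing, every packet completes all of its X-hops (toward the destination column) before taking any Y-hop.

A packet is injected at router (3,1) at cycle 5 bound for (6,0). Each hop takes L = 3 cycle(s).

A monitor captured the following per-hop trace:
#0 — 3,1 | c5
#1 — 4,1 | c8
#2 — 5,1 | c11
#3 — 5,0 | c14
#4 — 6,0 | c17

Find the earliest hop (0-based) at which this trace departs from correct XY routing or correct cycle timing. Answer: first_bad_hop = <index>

first_bad_hop = 3

hop 1: step (+1,+0), +3 cyc — ok
hop 2: step (+1,+0), +3 cyc — ok
hop 3: step (+0,-1), +3 cyc — BAD: Y-move but x=5≠6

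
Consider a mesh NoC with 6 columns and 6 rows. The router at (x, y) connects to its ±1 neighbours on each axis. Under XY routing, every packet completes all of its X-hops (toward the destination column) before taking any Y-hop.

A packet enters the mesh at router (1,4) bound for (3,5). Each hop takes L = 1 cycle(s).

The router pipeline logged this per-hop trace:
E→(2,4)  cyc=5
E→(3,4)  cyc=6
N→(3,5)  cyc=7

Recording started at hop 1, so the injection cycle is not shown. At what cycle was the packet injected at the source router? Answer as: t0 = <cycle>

t0 = 4

Hop 1 reached at cycle 5; hop k is at t0 + k·L.
Subtract one hop: t0 = 5 − 1 = 4.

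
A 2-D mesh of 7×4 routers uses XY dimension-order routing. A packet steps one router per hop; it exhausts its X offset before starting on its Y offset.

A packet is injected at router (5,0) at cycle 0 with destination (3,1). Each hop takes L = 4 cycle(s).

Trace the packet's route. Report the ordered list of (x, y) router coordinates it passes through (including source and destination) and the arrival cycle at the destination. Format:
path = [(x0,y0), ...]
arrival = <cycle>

#0 — 5,0 | c0
#1 — 4,0 | c4 | W
#2 — 3,0 | c8 | W
#3 — 3,1 | c12 | N

path = [(5,0), (4,0), (3,0), (3,1)]
arrival = 12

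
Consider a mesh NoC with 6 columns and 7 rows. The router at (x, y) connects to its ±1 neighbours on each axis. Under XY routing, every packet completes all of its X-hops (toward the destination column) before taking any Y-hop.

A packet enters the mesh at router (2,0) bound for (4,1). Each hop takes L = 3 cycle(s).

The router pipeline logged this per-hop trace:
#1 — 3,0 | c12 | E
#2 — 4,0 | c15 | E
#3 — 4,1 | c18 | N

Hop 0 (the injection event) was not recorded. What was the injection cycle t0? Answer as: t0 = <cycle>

t0 = 9

The first recorded entry is hop 1 at cycle 12.
t0 = cyc[1] − L = 12 − 3 = 9.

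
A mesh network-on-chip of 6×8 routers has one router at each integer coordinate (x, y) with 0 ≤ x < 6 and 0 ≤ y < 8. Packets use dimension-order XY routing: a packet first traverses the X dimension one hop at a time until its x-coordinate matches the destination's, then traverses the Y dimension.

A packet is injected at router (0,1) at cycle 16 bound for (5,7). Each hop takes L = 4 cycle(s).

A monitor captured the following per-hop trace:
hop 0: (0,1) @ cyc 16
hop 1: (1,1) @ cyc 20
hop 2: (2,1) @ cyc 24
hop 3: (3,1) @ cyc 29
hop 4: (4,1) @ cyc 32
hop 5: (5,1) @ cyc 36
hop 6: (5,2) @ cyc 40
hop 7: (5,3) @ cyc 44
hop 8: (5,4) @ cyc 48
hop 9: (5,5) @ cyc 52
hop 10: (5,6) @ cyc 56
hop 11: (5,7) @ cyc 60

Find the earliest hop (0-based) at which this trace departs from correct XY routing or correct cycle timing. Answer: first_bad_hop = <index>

hop 1: step (+1,+0), +4 cyc — ok
hop 2: step (+1,+0), +4 cyc — ok
hop 3: step (+1,+0), +5 cyc — BAD: Δcyc=5≠L

first_bad_hop = 3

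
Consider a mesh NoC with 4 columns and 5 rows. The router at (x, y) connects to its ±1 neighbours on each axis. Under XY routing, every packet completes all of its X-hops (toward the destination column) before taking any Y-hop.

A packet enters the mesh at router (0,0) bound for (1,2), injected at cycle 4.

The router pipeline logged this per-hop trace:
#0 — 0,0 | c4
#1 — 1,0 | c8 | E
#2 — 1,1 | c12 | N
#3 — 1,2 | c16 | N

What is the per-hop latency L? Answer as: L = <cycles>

Between hops 0 and 1 the cycle counter advances 8 − 4 = 4.
One hop costs L cycles, so L = 4.

L = 4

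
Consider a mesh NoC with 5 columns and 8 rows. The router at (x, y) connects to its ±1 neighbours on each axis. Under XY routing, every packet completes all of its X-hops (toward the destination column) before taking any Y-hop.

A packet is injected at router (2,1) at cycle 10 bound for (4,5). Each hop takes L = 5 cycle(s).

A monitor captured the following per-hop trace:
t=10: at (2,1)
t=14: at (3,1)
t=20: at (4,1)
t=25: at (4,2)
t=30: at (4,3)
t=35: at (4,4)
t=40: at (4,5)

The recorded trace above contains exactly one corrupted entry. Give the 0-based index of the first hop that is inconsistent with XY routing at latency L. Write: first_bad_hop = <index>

  1: Δx=+1 Δy=+0 Δt=4 [BAD: Δcyc=4≠L]

first_bad_hop = 1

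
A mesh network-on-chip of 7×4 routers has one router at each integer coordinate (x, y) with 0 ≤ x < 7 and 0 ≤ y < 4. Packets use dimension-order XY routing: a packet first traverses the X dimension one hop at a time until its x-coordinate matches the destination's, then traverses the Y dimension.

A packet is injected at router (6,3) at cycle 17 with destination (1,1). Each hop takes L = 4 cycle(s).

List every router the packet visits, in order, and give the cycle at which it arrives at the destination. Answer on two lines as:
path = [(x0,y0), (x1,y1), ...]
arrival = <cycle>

path = [(6,3), (5,3), (4,3), (3,3), (2,3), (1,3), (1,2), (1,1)]
arrival = 45

  0. router=(6,3) cycle=17 (inject)
  1. router=(5,3) cycle=21 dir=W
  2. router=(4,3) cycle=25 dir=W
  3. router=(3,3) cycle=29 dir=W
  4. router=(2,3) cycle=33 dir=W
  5. router=(1,3) cycle=37 dir=W
  6. router=(1,2) cycle=41 dir=S
  7. router=(1,1) cycle=45 dir=S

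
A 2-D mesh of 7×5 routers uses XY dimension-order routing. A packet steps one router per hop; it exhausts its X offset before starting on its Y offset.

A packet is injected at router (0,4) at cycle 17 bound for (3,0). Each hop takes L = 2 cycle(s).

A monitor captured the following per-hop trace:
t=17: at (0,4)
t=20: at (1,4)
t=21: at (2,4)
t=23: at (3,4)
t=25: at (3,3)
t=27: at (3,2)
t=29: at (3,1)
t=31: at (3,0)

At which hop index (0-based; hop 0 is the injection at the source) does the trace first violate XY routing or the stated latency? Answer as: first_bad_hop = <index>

[1] (+1,+0) / 3c ⇒ BAD: Δcyc=3≠L

first_bad_hop = 1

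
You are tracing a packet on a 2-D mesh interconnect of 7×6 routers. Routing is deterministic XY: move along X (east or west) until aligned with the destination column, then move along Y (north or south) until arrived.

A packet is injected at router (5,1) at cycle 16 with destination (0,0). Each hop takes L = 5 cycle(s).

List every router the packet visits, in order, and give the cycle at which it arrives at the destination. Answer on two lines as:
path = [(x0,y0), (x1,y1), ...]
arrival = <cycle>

path = [(5,1), (4,1), (3,1), (2,1), (1,1), (0,1), (0,0)]
arrival = 46

[0] x=5 y=1 t=16
[1] x=4 y=1 t=21 →W
[2] x=3 y=1 t=26 →W
[3] x=2 y=1 t=31 →W
[4] x=1 y=1 t=36 →W
[5] x=0 y=1 t=41 →W
[6] x=0 y=0 t=46 →S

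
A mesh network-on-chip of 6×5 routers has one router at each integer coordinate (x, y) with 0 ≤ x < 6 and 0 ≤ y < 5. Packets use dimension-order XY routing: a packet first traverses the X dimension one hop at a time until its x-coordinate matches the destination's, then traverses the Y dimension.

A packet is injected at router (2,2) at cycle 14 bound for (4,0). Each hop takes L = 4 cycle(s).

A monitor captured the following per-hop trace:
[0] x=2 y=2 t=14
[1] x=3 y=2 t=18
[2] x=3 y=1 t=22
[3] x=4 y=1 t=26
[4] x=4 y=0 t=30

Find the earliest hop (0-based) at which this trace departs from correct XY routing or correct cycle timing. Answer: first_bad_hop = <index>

  1: Δx=+1 Δy=+0 Δt=4 [ok]
  2: Δx=+0 Δy=-1 Δt=4 [BAD: Y-move but x=3≠4]

first_bad_hop = 2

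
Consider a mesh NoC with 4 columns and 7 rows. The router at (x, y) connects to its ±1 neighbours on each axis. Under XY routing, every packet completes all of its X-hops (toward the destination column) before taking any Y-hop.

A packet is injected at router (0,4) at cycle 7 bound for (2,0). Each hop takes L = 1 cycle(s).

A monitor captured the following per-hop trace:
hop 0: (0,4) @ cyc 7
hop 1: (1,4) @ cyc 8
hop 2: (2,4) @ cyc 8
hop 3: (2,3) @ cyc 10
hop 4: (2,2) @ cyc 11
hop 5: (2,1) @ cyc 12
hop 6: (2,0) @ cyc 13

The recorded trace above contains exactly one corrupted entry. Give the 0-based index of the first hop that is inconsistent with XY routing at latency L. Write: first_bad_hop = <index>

first_bad_hop = 2

[1] (+1,+0) / 1c ⇒ ok
[2] (+1,+0) / 0c ⇒ BAD: Δcyc=0≠L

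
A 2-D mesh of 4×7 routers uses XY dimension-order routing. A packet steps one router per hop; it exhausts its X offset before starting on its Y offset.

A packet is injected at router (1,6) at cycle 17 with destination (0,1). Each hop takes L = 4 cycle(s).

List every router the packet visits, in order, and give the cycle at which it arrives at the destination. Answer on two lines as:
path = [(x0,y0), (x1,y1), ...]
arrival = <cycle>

path = [(1,6), (0,6), (0,5), (0,4), (0,3), (0,2), (0,1)]
arrival = 41

#0 — 1,6 | c17
#1 — 0,6 | c21 | W
#2 — 0,5 | c25 | S
#3 — 0,4 | c29 | S
#4 — 0,3 | c33 | S
#5 — 0,2 | c37 | S
#6 — 0,1 | c41 | S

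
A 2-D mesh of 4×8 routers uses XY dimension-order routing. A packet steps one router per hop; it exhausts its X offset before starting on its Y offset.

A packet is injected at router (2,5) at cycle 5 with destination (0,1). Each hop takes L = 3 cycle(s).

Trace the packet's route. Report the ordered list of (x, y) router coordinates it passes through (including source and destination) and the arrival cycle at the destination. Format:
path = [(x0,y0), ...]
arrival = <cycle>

[0] x=2 y=5 t=5
[1] x=1 y=5 t=8 →W
[2] x=0 y=5 t=11 →W
[3] x=0 y=4 t=14 →S
[4] x=0 y=3 t=17 →S
[5] x=0 y=2 t=20 →S
[6] x=0 y=1 t=23 →S

path = [(2,5), (1,5), (0,5), (0,4), (0,3), (0,2), (0,1)]
arrival = 23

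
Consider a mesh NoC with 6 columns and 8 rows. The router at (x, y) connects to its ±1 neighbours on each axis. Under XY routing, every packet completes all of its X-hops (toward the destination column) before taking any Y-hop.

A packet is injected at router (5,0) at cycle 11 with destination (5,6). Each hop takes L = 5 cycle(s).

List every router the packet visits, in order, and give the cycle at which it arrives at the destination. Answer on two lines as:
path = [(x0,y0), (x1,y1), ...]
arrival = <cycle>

t=11: at (5,0)
t=16: at (5,1) after N
t=21: at (5,2) after N
t=26: at (5,3) after N
t=31: at (5,4) after N
t=36: at (5,5) after N
t=41: at (5,6) after N

path = [(5,0), (5,1), (5,2), (5,3), (5,4), (5,5), (5,6)]
arrival = 41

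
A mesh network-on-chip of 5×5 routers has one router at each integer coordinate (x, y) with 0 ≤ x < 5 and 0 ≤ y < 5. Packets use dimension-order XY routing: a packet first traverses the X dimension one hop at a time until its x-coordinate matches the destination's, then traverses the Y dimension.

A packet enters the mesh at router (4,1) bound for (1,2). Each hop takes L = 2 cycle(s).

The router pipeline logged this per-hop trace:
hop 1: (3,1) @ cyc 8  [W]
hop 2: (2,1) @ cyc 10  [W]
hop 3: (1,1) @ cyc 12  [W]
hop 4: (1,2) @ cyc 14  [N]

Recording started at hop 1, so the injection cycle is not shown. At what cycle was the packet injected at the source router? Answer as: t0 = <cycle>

t0 = 6

The first recorded entry is hop 1 at cycle 8.
Subtract one hop: t0 = 8 − 2 = 6.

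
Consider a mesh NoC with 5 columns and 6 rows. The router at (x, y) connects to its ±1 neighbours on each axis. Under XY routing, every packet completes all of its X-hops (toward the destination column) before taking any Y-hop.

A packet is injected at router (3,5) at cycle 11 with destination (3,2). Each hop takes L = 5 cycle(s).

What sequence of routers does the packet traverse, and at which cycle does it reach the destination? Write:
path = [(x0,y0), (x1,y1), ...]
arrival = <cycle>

path = [(3,5), (3,4), (3,3), (3,2)]
arrival = 26

hop 0: (3,5) @ cyc 11
hop 1: (3,4) @ cyc 16  [S]
hop 2: (3,3) @ cyc 21  [S]
hop 3: (3,2) @ cyc 26  [S]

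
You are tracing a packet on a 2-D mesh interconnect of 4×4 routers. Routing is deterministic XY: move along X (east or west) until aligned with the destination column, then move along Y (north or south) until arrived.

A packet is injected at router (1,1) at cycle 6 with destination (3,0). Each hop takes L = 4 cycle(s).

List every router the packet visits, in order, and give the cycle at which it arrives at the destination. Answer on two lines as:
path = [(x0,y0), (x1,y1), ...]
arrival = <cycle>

  0. router=(1,1) cycle=6 (inject)
  1. router=(2,1) cycle=10 dir=E
  2. router=(3,1) cycle=14 dir=E
  3. router=(3,0) cycle=18 dir=S

path = [(1,1), (2,1), (3,1), (3,0)]
arrival = 18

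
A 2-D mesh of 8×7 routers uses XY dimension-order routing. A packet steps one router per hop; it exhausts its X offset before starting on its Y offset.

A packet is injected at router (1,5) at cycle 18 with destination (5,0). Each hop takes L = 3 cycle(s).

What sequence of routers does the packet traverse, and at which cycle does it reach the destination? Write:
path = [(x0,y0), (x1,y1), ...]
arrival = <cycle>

path = [(1,5), (2,5), (3,5), (4,5), (5,5), (5,4), (5,3), (5,2), (5,1), (5,0)]
arrival = 45

  0. router=(1,5) cycle=18 (inject)
  1. router=(2,5) cycle=21 dir=E
  2. router=(3,5) cycle=24 dir=E
  3. router=(4,5) cycle=27 dir=E
  4. router=(5,5) cycle=30 dir=E
  5. router=(5,4) cycle=33 dir=S
  6. router=(5,3) cycle=36 dir=S
  7. router=(5,2) cycle=39 dir=S
  8. router=(5,1) cycle=42 dir=S
  9. router=(5,0) cycle=45 dir=S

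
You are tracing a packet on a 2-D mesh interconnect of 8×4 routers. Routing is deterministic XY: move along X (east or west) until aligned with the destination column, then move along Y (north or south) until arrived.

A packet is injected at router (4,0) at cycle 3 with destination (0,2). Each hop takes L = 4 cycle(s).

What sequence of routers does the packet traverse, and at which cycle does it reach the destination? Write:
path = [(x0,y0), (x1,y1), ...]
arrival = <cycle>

path = [(4,0), (3,0), (2,0), (1,0), (0,0), (0,1), (0,2)]
arrival = 27

hop 0: (4,0) @ cyc 3
hop 1: (3,0) @ cyc 7  [W]
hop 2: (2,0) @ cyc 11  [W]
hop 3: (1,0) @ cyc 15  [W]
hop 4: (0,0) @ cyc 19  [W]
hop 5: (0,1) @ cyc 23  [N]
hop 6: (0,2) @ cyc 27  [N]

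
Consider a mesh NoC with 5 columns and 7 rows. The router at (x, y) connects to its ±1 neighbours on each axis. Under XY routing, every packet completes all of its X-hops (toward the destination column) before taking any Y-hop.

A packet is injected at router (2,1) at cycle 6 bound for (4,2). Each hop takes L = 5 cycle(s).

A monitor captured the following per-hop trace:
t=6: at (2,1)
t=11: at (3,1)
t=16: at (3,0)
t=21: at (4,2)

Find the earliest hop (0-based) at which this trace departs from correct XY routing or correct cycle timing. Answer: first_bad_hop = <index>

check 1→ d=(1,0) cyc+5: ok
check 2→ d=(0,-1) cyc+5: BAD: Y-move but x=3≠4

first_bad_hop = 2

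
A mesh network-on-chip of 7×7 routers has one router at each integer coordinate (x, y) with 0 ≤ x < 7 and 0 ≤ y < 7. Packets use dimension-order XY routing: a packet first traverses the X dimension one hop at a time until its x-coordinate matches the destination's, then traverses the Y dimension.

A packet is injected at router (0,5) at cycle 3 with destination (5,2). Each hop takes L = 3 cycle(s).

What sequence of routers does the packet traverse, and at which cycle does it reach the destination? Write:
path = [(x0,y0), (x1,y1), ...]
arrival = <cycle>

path = [(0,5), (1,5), (2,5), (3,5), (4,5), (5,5), (5,4), (5,3), (5,2)]
arrival = 27

src (0,5)  cyc=3
E→(1,5)  cyc=6
E→(2,5)  cyc=9
E→(3,5)  cyc=12
E→(4,5)  cyc=15
E→(5,5)  cyc=18
S→(5,4)  cyc=21
S→(5,3)  cyc=24
S→(5,2)  cyc=27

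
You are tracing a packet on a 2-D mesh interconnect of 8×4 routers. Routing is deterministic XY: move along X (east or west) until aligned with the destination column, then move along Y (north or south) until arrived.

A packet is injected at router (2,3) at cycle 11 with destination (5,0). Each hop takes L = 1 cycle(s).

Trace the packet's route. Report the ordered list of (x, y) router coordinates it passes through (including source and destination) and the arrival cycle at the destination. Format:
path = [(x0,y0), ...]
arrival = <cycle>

path = [(2,3), (3,3), (4,3), (5,3), (5,2), (5,1), (5,0)]
arrival = 17

hop 0: (2,3) @ cyc 11
hop 1: (3,3) @ cyc 12  [E]
hop 2: (4,3) @ cyc 13  [E]
hop 3: (5,3) @ cyc 14  [E]
hop 4: (5,2) @ cyc 15  [S]
hop 5: (5,1) @ cyc 16  [S]
hop 6: (5,0) @ cyc 17  [S]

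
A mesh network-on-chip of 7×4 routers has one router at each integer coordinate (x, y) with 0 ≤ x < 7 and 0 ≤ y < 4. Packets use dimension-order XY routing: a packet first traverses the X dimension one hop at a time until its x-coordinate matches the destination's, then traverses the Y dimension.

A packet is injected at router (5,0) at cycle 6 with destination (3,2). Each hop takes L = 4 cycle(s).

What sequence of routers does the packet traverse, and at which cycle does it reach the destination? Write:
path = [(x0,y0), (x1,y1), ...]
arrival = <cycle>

src (5,0)  cyc=6
W→(4,0)  cyc=10
W→(3,0)  cyc=14
N→(3,1)  cyc=18
N→(3,2)  cyc=22

path = [(5,0), (4,0), (3,0), (3,1), (3,2)]
arrival = 22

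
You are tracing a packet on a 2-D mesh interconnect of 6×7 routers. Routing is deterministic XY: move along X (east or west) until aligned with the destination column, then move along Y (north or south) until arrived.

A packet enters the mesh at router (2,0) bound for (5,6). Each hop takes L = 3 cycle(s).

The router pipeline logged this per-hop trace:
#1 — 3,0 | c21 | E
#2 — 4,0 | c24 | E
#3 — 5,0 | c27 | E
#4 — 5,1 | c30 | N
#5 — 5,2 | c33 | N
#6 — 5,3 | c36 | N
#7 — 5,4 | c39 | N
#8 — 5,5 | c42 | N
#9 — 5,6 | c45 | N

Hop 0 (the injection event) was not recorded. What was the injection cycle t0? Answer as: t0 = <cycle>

Hop 1 reached at cycle 21; hop k is at t0 + k·L.
Therefore t0 = 21 − L = 18.

t0 = 18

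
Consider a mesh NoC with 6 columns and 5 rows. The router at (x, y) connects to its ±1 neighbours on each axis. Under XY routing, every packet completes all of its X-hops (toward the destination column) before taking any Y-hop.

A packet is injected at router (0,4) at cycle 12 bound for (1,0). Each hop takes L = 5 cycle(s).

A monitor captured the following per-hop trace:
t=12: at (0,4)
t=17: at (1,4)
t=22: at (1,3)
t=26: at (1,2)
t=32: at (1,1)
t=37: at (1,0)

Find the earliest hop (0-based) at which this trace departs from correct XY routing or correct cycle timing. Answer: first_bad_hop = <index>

  1: Δx=+1 Δy=+0 Δt=5 [ok]
  2: Δx=+0 Δy=-1 Δt=5 [ok]
  3: Δx=+0 Δy=-1 Δt=4 [BAD: Δcyc=4≠L]

first_bad_hop = 3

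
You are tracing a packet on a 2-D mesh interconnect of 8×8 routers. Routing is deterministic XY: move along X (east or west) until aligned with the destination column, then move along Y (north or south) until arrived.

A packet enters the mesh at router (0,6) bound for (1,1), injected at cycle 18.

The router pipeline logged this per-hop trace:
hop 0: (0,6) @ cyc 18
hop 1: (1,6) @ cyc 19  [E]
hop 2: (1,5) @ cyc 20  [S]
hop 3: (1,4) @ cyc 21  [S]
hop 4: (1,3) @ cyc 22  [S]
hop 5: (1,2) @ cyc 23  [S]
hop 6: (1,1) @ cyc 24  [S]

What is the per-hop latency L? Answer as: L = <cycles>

Δcyc across hop 0→1: 19 − 18 = 1.
One hop costs L cycles, so L = 1.

L = 1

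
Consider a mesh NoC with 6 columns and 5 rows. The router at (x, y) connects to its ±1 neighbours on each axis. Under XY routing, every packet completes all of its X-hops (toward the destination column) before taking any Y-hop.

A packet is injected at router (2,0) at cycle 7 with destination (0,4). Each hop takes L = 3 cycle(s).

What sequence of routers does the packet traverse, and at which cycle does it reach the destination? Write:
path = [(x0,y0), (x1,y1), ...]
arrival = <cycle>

path = [(2,0), (1,0), (0,0), (0,1), (0,2), (0,3), (0,4)]
arrival = 25

t=7: at (2,0)
t=10: at (1,0) after W
t=13: at (0,0) after W
t=16: at (0,1) after N
t=19: at (0,2) after N
t=22: at (0,3) after N
t=25: at (0,4) after N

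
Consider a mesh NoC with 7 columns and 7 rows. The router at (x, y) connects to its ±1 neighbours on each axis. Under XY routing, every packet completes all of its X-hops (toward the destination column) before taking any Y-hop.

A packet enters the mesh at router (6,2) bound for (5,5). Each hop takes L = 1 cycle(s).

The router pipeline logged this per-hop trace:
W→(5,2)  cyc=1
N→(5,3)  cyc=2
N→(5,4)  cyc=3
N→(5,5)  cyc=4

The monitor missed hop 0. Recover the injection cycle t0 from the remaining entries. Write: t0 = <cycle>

t0 = 0

The first recorded entry is hop 1 at cycle 1.
t0 = cyc[1] − L = 1 − 1 = 0.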